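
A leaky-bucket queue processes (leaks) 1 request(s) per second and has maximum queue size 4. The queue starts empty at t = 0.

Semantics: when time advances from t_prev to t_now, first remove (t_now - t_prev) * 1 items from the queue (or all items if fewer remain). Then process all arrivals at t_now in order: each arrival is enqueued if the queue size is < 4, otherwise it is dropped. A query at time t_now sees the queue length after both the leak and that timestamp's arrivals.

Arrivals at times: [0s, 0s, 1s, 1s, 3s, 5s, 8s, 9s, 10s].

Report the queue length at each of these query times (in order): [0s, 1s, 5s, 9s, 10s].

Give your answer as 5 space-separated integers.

Queue lengths at query times:
  query t=0s: backlog = 2
  query t=1s: backlog = 3
  query t=5s: backlog = 1
  query t=9s: backlog = 1
  query t=10s: backlog = 1

Answer: 2 3 1 1 1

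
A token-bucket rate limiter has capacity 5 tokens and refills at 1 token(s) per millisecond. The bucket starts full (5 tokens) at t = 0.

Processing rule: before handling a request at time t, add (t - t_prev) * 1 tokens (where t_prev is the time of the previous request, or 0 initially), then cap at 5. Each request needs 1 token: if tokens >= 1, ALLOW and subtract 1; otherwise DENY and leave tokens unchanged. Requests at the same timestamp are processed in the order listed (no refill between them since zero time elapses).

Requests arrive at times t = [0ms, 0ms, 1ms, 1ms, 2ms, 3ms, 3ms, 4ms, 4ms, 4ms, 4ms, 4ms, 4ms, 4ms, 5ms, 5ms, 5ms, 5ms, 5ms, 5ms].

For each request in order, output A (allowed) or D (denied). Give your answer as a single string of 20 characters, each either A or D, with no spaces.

Simulating step by step:
  req#1 t=0ms: ALLOW
  req#2 t=0ms: ALLOW
  req#3 t=1ms: ALLOW
  req#4 t=1ms: ALLOW
  req#5 t=2ms: ALLOW
  req#6 t=3ms: ALLOW
  req#7 t=3ms: ALLOW
  req#8 t=4ms: ALLOW
  req#9 t=4ms: ALLOW
  req#10 t=4ms: DENY
  req#11 t=4ms: DENY
  req#12 t=4ms: DENY
  req#13 t=4ms: DENY
  req#14 t=4ms: DENY
  req#15 t=5ms: ALLOW
  req#16 t=5ms: DENY
  req#17 t=5ms: DENY
  req#18 t=5ms: DENY
  req#19 t=5ms: DENY
  req#20 t=5ms: DENY

Answer: AAAAAAAAADDDDDADDDDD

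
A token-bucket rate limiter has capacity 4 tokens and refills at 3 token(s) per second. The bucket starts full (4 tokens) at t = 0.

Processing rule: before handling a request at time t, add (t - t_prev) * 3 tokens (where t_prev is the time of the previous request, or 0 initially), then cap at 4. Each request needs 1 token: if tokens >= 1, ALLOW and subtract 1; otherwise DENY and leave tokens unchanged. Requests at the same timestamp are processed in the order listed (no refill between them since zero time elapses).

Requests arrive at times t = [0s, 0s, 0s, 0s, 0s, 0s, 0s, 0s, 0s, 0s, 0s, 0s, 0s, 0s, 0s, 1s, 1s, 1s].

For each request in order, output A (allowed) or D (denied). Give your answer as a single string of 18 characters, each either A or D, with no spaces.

Simulating step by step:
  req#1 t=0s: ALLOW
  req#2 t=0s: ALLOW
  req#3 t=0s: ALLOW
  req#4 t=0s: ALLOW
  req#5 t=0s: DENY
  req#6 t=0s: DENY
  req#7 t=0s: DENY
  req#8 t=0s: DENY
  req#9 t=0s: DENY
  req#10 t=0s: DENY
  req#11 t=0s: DENY
  req#12 t=0s: DENY
  req#13 t=0s: DENY
  req#14 t=0s: DENY
  req#15 t=0s: DENY
  req#16 t=1s: ALLOW
  req#17 t=1s: ALLOW
  req#18 t=1s: ALLOW

Answer: AAAADDDDDDDDDDDAAA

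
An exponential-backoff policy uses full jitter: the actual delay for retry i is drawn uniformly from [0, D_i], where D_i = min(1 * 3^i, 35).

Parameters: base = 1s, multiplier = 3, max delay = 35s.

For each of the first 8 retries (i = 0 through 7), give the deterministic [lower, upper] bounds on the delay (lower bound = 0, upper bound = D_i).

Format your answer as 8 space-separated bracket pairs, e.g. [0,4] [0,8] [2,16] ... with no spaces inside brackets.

Computing bounds per retry:
  i=0: D_i=min(1*3^0,35)=1, bounds=[0,1]
  i=1: D_i=min(1*3^1,35)=3, bounds=[0,3]
  i=2: D_i=min(1*3^2,35)=9, bounds=[0,9]
  i=3: D_i=min(1*3^3,35)=27, bounds=[0,27]
  i=4: D_i=min(1*3^4,35)=35, bounds=[0,35]
  i=5: D_i=min(1*3^5,35)=35, bounds=[0,35]
  i=6: D_i=min(1*3^6,35)=35, bounds=[0,35]
  i=7: D_i=min(1*3^7,35)=35, bounds=[0,35]

Answer: [0,1] [0,3] [0,9] [0,27] [0,35] [0,35] [0,35] [0,35]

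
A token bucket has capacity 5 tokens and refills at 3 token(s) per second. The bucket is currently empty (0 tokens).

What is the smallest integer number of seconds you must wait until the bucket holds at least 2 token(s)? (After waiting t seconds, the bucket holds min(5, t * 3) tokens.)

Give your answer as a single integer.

Answer: 1

Derivation:
Need t * 3 >= 2, so t >= 2/3.
Smallest integer t = ceil(2/3) = 1.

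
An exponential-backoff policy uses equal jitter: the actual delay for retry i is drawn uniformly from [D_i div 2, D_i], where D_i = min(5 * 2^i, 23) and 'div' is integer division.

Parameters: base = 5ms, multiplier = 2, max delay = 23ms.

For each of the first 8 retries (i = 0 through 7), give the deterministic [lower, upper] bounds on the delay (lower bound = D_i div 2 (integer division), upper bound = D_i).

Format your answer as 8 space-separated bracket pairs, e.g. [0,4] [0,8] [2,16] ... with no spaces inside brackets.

Answer: [2,5] [5,10] [10,20] [11,23] [11,23] [11,23] [11,23] [11,23]

Derivation:
Computing bounds per retry:
  i=0: D_i=min(5*2^0,23)=5, bounds=[2,5]
  i=1: D_i=min(5*2^1,23)=10, bounds=[5,10]
  i=2: D_i=min(5*2^2,23)=20, bounds=[10,20]
  i=3: D_i=min(5*2^3,23)=23, bounds=[11,23]
  i=4: D_i=min(5*2^4,23)=23, bounds=[11,23]
  i=5: D_i=min(5*2^5,23)=23, bounds=[11,23]
  i=6: D_i=min(5*2^6,23)=23, bounds=[11,23]
  i=7: D_i=min(5*2^7,23)=23, bounds=[11,23]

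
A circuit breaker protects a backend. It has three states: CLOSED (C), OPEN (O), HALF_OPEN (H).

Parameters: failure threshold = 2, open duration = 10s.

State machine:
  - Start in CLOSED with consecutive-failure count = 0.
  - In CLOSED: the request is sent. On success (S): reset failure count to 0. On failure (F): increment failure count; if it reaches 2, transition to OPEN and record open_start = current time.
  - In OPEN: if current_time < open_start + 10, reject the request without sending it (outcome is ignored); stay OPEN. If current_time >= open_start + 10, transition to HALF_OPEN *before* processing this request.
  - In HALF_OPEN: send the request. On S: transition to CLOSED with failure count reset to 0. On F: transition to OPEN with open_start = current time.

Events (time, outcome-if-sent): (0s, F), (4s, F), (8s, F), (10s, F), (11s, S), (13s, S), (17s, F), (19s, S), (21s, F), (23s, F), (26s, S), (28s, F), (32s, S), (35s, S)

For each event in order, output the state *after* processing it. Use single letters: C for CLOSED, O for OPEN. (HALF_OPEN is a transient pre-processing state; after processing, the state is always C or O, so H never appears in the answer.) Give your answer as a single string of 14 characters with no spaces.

State after each event:
  event#1 t=0s outcome=F: state=CLOSED
  event#2 t=4s outcome=F: state=OPEN
  event#3 t=8s outcome=F: state=OPEN
  event#4 t=10s outcome=F: state=OPEN
  event#5 t=11s outcome=S: state=OPEN
  event#6 t=13s outcome=S: state=OPEN
  event#7 t=17s outcome=F: state=OPEN
  event#8 t=19s outcome=S: state=OPEN
  event#9 t=21s outcome=F: state=OPEN
  event#10 t=23s outcome=F: state=OPEN
  event#11 t=26s outcome=S: state=OPEN
  event#12 t=28s outcome=F: state=OPEN
  event#13 t=32s outcome=S: state=OPEN
  event#14 t=35s outcome=S: state=OPEN

Answer: COOOOOOOOOOOOO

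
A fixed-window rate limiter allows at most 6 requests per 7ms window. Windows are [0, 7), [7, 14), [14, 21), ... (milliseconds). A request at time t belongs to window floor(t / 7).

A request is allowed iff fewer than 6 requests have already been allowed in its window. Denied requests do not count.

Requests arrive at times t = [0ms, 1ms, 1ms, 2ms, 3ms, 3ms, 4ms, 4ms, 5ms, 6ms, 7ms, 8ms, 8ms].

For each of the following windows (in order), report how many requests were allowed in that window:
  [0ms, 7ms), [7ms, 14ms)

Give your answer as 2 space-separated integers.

Answer: 6 3

Derivation:
Processing requests:
  req#1 t=0ms (window 0): ALLOW
  req#2 t=1ms (window 0): ALLOW
  req#3 t=1ms (window 0): ALLOW
  req#4 t=2ms (window 0): ALLOW
  req#5 t=3ms (window 0): ALLOW
  req#6 t=3ms (window 0): ALLOW
  req#7 t=4ms (window 0): DENY
  req#8 t=4ms (window 0): DENY
  req#9 t=5ms (window 0): DENY
  req#10 t=6ms (window 0): DENY
  req#11 t=7ms (window 1): ALLOW
  req#12 t=8ms (window 1): ALLOW
  req#13 t=8ms (window 1): ALLOW

Allowed counts by window: 6 3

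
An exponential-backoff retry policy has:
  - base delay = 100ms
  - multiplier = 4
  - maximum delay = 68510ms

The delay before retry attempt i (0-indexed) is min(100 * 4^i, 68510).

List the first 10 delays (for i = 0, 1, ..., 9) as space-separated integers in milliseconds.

Answer: 100 400 1600 6400 25600 68510 68510 68510 68510 68510

Derivation:
Computing each delay:
  i=0: min(100*4^0, 68510) = 100
  i=1: min(100*4^1, 68510) = 400
  i=2: min(100*4^2, 68510) = 1600
  i=3: min(100*4^3, 68510) = 6400
  i=4: min(100*4^4, 68510) = 25600
  i=5: min(100*4^5, 68510) = 68510
  i=6: min(100*4^6, 68510) = 68510
  i=7: min(100*4^7, 68510) = 68510
  i=8: min(100*4^8, 68510) = 68510
  i=9: min(100*4^9, 68510) = 68510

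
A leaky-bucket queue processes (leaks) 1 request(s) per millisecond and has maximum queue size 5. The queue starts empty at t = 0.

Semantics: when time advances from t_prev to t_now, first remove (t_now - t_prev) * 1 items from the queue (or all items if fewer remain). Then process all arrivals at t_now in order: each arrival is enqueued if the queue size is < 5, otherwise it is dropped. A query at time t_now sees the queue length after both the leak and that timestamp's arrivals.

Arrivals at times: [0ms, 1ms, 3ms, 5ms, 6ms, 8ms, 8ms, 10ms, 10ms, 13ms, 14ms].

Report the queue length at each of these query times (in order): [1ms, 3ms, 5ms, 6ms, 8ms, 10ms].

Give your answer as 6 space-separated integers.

Queue lengths at query times:
  query t=1ms: backlog = 1
  query t=3ms: backlog = 1
  query t=5ms: backlog = 1
  query t=6ms: backlog = 1
  query t=8ms: backlog = 2
  query t=10ms: backlog = 2

Answer: 1 1 1 1 2 2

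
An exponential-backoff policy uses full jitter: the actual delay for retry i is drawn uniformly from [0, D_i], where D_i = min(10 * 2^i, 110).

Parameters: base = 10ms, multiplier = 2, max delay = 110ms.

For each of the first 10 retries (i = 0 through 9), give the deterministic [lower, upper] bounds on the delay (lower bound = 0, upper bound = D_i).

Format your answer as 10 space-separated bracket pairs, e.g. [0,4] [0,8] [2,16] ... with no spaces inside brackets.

Answer: [0,10] [0,20] [0,40] [0,80] [0,110] [0,110] [0,110] [0,110] [0,110] [0,110]

Derivation:
Computing bounds per retry:
  i=0: D_i=min(10*2^0,110)=10, bounds=[0,10]
  i=1: D_i=min(10*2^1,110)=20, bounds=[0,20]
  i=2: D_i=min(10*2^2,110)=40, bounds=[0,40]
  i=3: D_i=min(10*2^3,110)=80, bounds=[0,80]
  i=4: D_i=min(10*2^4,110)=110, bounds=[0,110]
  i=5: D_i=min(10*2^5,110)=110, bounds=[0,110]
  i=6: D_i=min(10*2^6,110)=110, bounds=[0,110]
  i=7: D_i=min(10*2^7,110)=110, bounds=[0,110]
  i=8: D_i=min(10*2^8,110)=110, bounds=[0,110]
  i=9: D_i=min(10*2^9,110)=110, bounds=[0,110]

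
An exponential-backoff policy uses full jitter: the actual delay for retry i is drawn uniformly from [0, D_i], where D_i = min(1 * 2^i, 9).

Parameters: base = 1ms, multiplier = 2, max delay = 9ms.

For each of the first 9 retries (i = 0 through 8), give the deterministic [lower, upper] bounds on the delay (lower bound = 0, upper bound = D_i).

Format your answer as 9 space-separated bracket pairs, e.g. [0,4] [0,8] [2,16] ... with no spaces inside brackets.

Computing bounds per retry:
  i=0: D_i=min(1*2^0,9)=1, bounds=[0,1]
  i=1: D_i=min(1*2^1,9)=2, bounds=[0,2]
  i=2: D_i=min(1*2^2,9)=4, bounds=[0,4]
  i=3: D_i=min(1*2^3,9)=8, bounds=[0,8]
  i=4: D_i=min(1*2^4,9)=9, bounds=[0,9]
  i=5: D_i=min(1*2^5,9)=9, bounds=[0,9]
  i=6: D_i=min(1*2^6,9)=9, bounds=[0,9]
  i=7: D_i=min(1*2^7,9)=9, bounds=[0,9]
  i=8: D_i=min(1*2^8,9)=9, bounds=[0,9]

Answer: [0,1] [0,2] [0,4] [0,8] [0,9] [0,9] [0,9] [0,9] [0,9]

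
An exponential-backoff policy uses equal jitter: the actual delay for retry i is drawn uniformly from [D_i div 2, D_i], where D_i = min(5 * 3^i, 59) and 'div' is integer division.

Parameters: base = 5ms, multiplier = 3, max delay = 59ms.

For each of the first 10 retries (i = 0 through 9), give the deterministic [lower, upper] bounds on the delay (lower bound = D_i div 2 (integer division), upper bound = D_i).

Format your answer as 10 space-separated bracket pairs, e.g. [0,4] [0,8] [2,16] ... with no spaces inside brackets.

Answer: [2,5] [7,15] [22,45] [29,59] [29,59] [29,59] [29,59] [29,59] [29,59] [29,59]

Derivation:
Computing bounds per retry:
  i=0: D_i=min(5*3^0,59)=5, bounds=[2,5]
  i=1: D_i=min(5*3^1,59)=15, bounds=[7,15]
  i=2: D_i=min(5*3^2,59)=45, bounds=[22,45]
  i=3: D_i=min(5*3^3,59)=59, bounds=[29,59]
  i=4: D_i=min(5*3^4,59)=59, bounds=[29,59]
  i=5: D_i=min(5*3^5,59)=59, bounds=[29,59]
  i=6: D_i=min(5*3^6,59)=59, bounds=[29,59]
  i=7: D_i=min(5*3^7,59)=59, bounds=[29,59]
  i=8: D_i=min(5*3^8,59)=59, bounds=[29,59]
  i=9: D_i=min(5*3^9,59)=59, bounds=[29,59]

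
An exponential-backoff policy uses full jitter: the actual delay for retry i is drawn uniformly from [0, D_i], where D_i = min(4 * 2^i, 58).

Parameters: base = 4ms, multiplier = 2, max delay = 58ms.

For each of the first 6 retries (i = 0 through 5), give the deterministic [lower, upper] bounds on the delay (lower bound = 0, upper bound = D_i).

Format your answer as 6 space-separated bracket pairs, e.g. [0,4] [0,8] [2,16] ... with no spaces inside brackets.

Answer: [0,4] [0,8] [0,16] [0,32] [0,58] [0,58]

Derivation:
Computing bounds per retry:
  i=0: D_i=min(4*2^0,58)=4, bounds=[0,4]
  i=1: D_i=min(4*2^1,58)=8, bounds=[0,8]
  i=2: D_i=min(4*2^2,58)=16, bounds=[0,16]
  i=3: D_i=min(4*2^3,58)=32, bounds=[0,32]
  i=4: D_i=min(4*2^4,58)=58, bounds=[0,58]
  i=5: D_i=min(4*2^5,58)=58, bounds=[0,58]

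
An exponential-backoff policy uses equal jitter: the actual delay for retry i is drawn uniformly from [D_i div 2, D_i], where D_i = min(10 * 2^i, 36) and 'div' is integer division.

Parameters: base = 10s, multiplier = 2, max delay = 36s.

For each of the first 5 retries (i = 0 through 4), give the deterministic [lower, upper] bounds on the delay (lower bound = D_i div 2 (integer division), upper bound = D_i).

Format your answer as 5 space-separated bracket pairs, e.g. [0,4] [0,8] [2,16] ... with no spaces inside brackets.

Computing bounds per retry:
  i=0: D_i=min(10*2^0,36)=10, bounds=[5,10]
  i=1: D_i=min(10*2^1,36)=20, bounds=[10,20]
  i=2: D_i=min(10*2^2,36)=36, bounds=[18,36]
  i=3: D_i=min(10*2^3,36)=36, bounds=[18,36]
  i=4: D_i=min(10*2^4,36)=36, bounds=[18,36]

Answer: [5,10] [10,20] [18,36] [18,36] [18,36]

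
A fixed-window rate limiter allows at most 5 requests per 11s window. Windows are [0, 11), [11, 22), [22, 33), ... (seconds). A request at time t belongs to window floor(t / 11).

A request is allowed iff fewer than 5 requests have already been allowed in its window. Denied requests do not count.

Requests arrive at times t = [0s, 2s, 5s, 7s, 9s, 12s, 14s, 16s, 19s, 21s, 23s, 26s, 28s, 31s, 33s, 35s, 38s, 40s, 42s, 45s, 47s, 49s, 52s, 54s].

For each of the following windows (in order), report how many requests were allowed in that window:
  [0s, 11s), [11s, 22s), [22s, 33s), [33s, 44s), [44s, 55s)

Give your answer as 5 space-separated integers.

Answer: 5 5 4 5 5

Derivation:
Processing requests:
  req#1 t=0s (window 0): ALLOW
  req#2 t=2s (window 0): ALLOW
  req#3 t=5s (window 0): ALLOW
  req#4 t=7s (window 0): ALLOW
  req#5 t=9s (window 0): ALLOW
  req#6 t=12s (window 1): ALLOW
  req#7 t=14s (window 1): ALLOW
  req#8 t=16s (window 1): ALLOW
  req#9 t=19s (window 1): ALLOW
  req#10 t=21s (window 1): ALLOW
  req#11 t=23s (window 2): ALLOW
  req#12 t=26s (window 2): ALLOW
  req#13 t=28s (window 2): ALLOW
  req#14 t=31s (window 2): ALLOW
  req#15 t=33s (window 3): ALLOW
  req#16 t=35s (window 3): ALLOW
  req#17 t=38s (window 3): ALLOW
  req#18 t=40s (window 3): ALLOW
  req#19 t=42s (window 3): ALLOW
  req#20 t=45s (window 4): ALLOW
  req#21 t=47s (window 4): ALLOW
  req#22 t=49s (window 4): ALLOW
  req#23 t=52s (window 4): ALLOW
  req#24 t=54s (window 4): ALLOW

Allowed counts by window: 5 5 4 5 5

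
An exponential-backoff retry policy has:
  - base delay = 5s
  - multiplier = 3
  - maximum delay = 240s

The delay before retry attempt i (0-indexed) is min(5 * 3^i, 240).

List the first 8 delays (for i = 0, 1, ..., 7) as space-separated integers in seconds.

Answer: 5 15 45 135 240 240 240 240

Derivation:
Computing each delay:
  i=0: min(5*3^0, 240) = 5
  i=1: min(5*3^1, 240) = 15
  i=2: min(5*3^2, 240) = 45
  i=3: min(5*3^3, 240) = 135
  i=4: min(5*3^4, 240) = 240
  i=5: min(5*3^5, 240) = 240
  i=6: min(5*3^6, 240) = 240
  i=7: min(5*3^7, 240) = 240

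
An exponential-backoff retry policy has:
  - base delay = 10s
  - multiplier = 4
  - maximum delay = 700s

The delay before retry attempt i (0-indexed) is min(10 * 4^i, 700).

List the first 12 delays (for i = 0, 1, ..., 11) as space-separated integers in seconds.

Answer: 10 40 160 640 700 700 700 700 700 700 700 700

Derivation:
Computing each delay:
  i=0: min(10*4^0, 700) = 10
  i=1: min(10*4^1, 700) = 40
  i=2: min(10*4^2, 700) = 160
  i=3: min(10*4^3, 700) = 640
  i=4: min(10*4^4, 700) = 700
  i=5: min(10*4^5, 700) = 700
  i=6: min(10*4^6, 700) = 700
  i=7: min(10*4^7, 700) = 700
  i=8: min(10*4^8, 700) = 700
  i=9: min(10*4^9, 700) = 700
  i=10: min(10*4^10, 700) = 700
  i=11: min(10*4^11, 700) = 700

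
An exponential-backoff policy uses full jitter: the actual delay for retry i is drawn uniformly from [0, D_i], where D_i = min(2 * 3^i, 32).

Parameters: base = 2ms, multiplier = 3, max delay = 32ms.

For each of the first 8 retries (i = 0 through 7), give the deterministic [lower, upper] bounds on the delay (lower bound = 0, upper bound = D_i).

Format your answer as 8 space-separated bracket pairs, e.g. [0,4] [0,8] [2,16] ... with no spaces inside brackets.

Answer: [0,2] [0,6] [0,18] [0,32] [0,32] [0,32] [0,32] [0,32]

Derivation:
Computing bounds per retry:
  i=0: D_i=min(2*3^0,32)=2, bounds=[0,2]
  i=1: D_i=min(2*3^1,32)=6, bounds=[0,6]
  i=2: D_i=min(2*3^2,32)=18, bounds=[0,18]
  i=3: D_i=min(2*3^3,32)=32, bounds=[0,32]
  i=4: D_i=min(2*3^4,32)=32, bounds=[0,32]
  i=5: D_i=min(2*3^5,32)=32, bounds=[0,32]
  i=6: D_i=min(2*3^6,32)=32, bounds=[0,32]
  i=7: D_i=min(2*3^7,32)=32, bounds=[0,32]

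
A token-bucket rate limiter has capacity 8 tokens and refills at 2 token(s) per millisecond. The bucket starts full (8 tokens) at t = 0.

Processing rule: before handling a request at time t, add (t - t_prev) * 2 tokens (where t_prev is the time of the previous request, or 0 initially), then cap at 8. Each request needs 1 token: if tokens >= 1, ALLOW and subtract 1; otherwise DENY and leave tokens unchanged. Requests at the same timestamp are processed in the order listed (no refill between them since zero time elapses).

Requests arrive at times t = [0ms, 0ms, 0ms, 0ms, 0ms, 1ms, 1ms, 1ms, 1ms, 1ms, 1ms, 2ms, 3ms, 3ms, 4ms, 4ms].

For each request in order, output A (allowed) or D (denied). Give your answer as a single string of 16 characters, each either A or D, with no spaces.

Simulating step by step:
  req#1 t=0ms: ALLOW
  req#2 t=0ms: ALLOW
  req#3 t=0ms: ALLOW
  req#4 t=0ms: ALLOW
  req#5 t=0ms: ALLOW
  req#6 t=1ms: ALLOW
  req#7 t=1ms: ALLOW
  req#8 t=1ms: ALLOW
  req#9 t=1ms: ALLOW
  req#10 t=1ms: ALLOW
  req#11 t=1ms: DENY
  req#12 t=2ms: ALLOW
  req#13 t=3ms: ALLOW
  req#14 t=3ms: ALLOW
  req#15 t=4ms: ALLOW
  req#16 t=4ms: ALLOW

Answer: AAAAAAAAAADAAAAA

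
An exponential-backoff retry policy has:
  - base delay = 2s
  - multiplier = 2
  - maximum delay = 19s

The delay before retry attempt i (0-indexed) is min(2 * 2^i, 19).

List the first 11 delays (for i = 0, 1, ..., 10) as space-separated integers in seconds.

Answer: 2 4 8 16 19 19 19 19 19 19 19

Derivation:
Computing each delay:
  i=0: min(2*2^0, 19) = 2
  i=1: min(2*2^1, 19) = 4
  i=2: min(2*2^2, 19) = 8
  i=3: min(2*2^3, 19) = 16
  i=4: min(2*2^4, 19) = 19
  i=5: min(2*2^5, 19) = 19
  i=6: min(2*2^6, 19) = 19
  i=7: min(2*2^7, 19) = 19
  i=8: min(2*2^8, 19) = 19
  i=9: min(2*2^9, 19) = 19
  i=10: min(2*2^10, 19) = 19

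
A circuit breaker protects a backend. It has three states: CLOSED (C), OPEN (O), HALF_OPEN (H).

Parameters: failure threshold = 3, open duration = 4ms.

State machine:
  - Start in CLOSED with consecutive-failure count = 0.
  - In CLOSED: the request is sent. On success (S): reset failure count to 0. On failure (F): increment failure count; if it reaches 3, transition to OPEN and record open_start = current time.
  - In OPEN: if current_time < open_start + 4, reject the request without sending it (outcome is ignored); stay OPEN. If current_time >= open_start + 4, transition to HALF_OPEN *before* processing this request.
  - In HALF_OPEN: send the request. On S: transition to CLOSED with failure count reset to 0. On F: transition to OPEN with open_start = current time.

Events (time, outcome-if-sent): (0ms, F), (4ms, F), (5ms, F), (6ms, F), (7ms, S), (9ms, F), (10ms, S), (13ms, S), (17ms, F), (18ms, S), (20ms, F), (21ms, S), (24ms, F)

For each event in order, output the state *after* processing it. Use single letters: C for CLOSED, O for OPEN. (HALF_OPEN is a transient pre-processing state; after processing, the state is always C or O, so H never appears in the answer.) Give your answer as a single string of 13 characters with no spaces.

State after each event:
  event#1 t=0ms outcome=F: state=CLOSED
  event#2 t=4ms outcome=F: state=CLOSED
  event#3 t=5ms outcome=F: state=OPEN
  event#4 t=6ms outcome=F: state=OPEN
  event#5 t=7ms outcome=S: state=OPEN
  event#6 t=9ms outcome=F: state=OPEN
  event#7 t=10ms outcome=S: state=OPEN
  event#8 t=13ms outcome=S: state=CLOSED
  event#9 t=17ms outcome=F: state=CLOSED
  event#10 t=18ms outcome=S: state=CLOSED
  event#11 t=20ms outcome=F: state=CLOSED
  event#12 t=21ms outcome=S: state=CLOSED
  event#13 t=24ms outcome=F: state=CLOSED

Answer: CCOOOOOCCCCCC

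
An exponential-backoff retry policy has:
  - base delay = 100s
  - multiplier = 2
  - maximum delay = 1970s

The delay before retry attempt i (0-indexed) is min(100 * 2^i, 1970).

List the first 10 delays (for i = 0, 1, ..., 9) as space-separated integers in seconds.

Computing each delay:
  i=0: min(100*2^0, 1970) = 100
  i=1: min(100*2^1, 1970) = 200
  i=2: min(100*2^2, 1970) = 400
  i=3: min(100*2^3, 1970) = 800
  i=4: min(100*2^4, 1970) = 1600
  i=5: min(100*2^5, 1970) = 1970
  i=6: min(100*2^6, 1970) = 1970
  i=7: min(100*2^7, 1970) = 1970
  i=8: min(100*2^8, 1970) = 1970
  i=9: min(100*2^9, 1970) = 1970

Answer: 100 200 400 800 1600 1970 1970 1970 1970 1970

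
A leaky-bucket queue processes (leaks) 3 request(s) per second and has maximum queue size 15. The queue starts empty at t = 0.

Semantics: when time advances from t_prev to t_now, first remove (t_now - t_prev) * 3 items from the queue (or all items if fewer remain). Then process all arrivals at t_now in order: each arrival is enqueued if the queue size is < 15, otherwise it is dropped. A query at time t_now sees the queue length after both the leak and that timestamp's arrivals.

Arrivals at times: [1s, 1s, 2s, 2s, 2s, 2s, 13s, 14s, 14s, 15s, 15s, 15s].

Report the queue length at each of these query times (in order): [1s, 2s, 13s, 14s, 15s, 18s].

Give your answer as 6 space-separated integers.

Queue lengths at query times:
  query t=1s: backlog = 2
  query t=2s: backlog = 4
  query t=13s: backlog = 1
  query t=14s: backlog = 2
  query t=15s: backlog = 3
  query t=18s: backlog = 0

Answer: 2 4 1 2 3 0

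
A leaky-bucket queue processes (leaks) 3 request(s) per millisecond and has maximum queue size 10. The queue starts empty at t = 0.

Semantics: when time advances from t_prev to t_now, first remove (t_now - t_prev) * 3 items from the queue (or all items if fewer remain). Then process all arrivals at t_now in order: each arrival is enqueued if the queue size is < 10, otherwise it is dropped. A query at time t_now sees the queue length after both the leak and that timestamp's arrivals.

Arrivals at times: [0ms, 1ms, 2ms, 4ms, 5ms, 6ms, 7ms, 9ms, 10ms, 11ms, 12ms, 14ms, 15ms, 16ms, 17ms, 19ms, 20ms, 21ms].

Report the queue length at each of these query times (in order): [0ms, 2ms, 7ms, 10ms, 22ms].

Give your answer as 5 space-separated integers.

Answer: 1 1 1 1 0

Derivation:
Queue lengths at query times:
  query t=0ms: backlog = 1
  query t=2ms: backlog = 1
  query t=7ms: backlog = 1
  query t=10ms: backlog = 1
  query t=22ms: backlog = 0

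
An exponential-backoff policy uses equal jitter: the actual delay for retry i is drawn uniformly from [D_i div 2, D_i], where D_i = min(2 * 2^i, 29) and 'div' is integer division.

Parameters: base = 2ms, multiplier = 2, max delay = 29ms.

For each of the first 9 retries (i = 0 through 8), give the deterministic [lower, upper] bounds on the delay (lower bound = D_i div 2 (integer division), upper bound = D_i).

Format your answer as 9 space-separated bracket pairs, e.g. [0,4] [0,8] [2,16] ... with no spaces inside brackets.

Answer: [1,2] [2,4] [4,8] [8,16] [14,29] [14,29] [14,29] [14,29] [14,29]

Derivation:
Computing bounds per retry:
  i=0: D_i=min(2*2^0,29)=2, bounds=[1,2]
  i=1: D_i=min(2*2^1,29)=4, bounds=[2,4]
  i=2: D_i=min(2*2^2,29)=8, bounds=[4,8]
  i=3: D_i=min(2*2^3,29)=16, bounds=[8,16]
  i=4: D_i=min(2*2^4,29)=29, bounds=[14,29]
  i=5: D_i=min(2*2^5,29)=29, bounds=[14,29]
  i=6: D_i=min(2*2^6,29)=29, bounds=[14,29]
  i=7: D_i=min(2*2^7,29)=29, bounds=[14,29]
  i=8: D_i=min(2*2^8,29)=29, bounds=[14,29]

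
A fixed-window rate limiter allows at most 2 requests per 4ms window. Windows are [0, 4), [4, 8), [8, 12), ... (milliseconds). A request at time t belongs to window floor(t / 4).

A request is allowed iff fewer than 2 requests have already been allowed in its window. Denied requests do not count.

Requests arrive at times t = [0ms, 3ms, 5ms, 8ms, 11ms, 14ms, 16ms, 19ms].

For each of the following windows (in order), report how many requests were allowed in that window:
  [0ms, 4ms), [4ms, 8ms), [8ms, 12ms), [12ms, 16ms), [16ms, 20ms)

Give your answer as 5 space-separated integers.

Processing requests:
  req#1 t=0ms (window 0): ALLOW
  req#2 t=3ms (window 0): ALLOW
  req#3 t=5ms (window 1): ALLOW
  req#4 t=8ms (window 2): ALLOW
  req#5 t=11ms (window 2): ALLOW
  req#6 t=14ms (window 3): ALLOW
  req#7 t=16ms (window 4): ALLOW
  req#8 t=19ms (window 4): ALLOW

Allowed counts by window: 2 1 2 1 2

Answer: 2 1 2 1 2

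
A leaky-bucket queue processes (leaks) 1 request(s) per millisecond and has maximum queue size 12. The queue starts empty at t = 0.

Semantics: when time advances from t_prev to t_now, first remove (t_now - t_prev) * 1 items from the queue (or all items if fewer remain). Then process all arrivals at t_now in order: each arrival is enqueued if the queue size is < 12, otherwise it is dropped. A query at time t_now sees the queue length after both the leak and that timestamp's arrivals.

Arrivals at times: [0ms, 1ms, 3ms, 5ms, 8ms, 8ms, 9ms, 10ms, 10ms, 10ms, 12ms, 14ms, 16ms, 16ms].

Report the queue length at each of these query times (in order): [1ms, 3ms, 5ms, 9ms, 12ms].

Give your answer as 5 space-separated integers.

Queue lengths at query times:
  query t=1ms: backlog = 1
  query t=3ms: backlog = 1
  query t=5ms: backlog = 1
  query t=9ms: backlog = 2
  query t=12ms: backlog = 3

Answer: 1 1 1 2 3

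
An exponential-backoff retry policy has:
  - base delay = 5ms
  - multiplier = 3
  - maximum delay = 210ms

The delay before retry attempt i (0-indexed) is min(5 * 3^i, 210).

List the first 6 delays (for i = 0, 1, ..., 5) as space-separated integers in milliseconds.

Answer: 5 15 45 135 210 210

Derivation:
Computing each delay:
  i=0: min(5*3^0, 210) = 5
  i=1: min(5*3^1, 210) = 15
  i=2: min(5*3^2, 210) = 45
  i=3: min(5*3^3, 210) = 135
  i=4: min(5*3^4, 210) = 210
  i=5: min(5*3^5, 210) = 210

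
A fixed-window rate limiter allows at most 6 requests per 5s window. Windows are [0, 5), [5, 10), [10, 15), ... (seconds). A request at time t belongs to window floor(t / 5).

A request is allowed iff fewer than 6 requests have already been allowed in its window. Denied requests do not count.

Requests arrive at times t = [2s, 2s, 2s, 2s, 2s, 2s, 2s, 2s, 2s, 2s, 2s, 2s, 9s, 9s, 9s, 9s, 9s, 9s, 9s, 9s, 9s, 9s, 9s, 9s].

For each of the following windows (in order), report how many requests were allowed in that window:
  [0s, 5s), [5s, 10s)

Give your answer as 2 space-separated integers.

Answer: 6 6

Derivation:
Processing requests:
  req#1 t=2s (window 0): ALLOW
  req#2 t=2s (window 0): ALLOW
  req#3 t=2s (window 0): ALLOW
  req#4 t=2s (window 0): ALLOW
  req#5 t=2s (window 0): ALLOW
  req#6 t=2s (window 0): ALLOW
  req#7 t=2s (window 0): DENY
  req#8 t=2s (window 0): DENY
  req#9 t=2s (window 0): DENY
  req#10 t=2s (window 0): DENY
  req#11 t=2s (window 0): DENY
  req#12 t=2s (window 0): DENY
  req#13 t=9s (window 1): ALLOW
  req#14 t=9s (window 1): ALLOW
  req#15 t=9s (window 1): ALLOW
  req#16 t=9s (window 1): ALLOW
  req#17 t=9s (window 1): ALLOW
  req#18 t=9s (window 1): ALLOW
  req#19 t=9s (window 1): DENY
  req#20 t=9s (window 1): DENY
  req#21 t=9s (window 1): DENY
  req#22 t=9s (window 1): DENY
  req#23 t=9s (window 1): DENY
  req#24 t=9s (window 1): DENY

Allowed counts by window: 6 6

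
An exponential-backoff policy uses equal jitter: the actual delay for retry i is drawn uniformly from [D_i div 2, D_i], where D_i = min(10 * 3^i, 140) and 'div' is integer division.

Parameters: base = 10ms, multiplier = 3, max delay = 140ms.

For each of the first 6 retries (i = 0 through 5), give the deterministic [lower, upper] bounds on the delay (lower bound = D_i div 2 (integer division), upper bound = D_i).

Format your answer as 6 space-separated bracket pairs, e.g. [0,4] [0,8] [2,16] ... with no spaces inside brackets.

Answer: [5,10] [15,30] [45,90] [70,140] [70,140] [70,140]

Derivation:
Computing bounds per retry:
  i=0: D_i=min(10*3^0,140)=10, bounds=[5,10]
  i=1: D_i=min(10*3^1,140)=30, bounds=[15,30]
  i=2: D_i=min(10*3^2,140)=90, bounds=[45,90]
  i=3: D_i=min(10*3^3,140)=140, bounds=[70,140]
  i=4: D_i=min(10*3^4,140)=140, bounds=[70,140]
  i=5: D_i=min(10*3^5,140)=140, bounds=[70,140]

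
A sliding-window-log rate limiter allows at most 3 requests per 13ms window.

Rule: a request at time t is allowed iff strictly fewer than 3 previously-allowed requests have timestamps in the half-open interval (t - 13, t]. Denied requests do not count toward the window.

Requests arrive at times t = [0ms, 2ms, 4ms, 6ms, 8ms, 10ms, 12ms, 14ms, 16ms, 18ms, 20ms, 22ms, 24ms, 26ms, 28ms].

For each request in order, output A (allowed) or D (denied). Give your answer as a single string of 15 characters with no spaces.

Answer: AAADDDDAAADDDDA

Derivation:
Tracking allowed requests in the window:
  req#1 t=0ms: ALLOW
  req#2 t=2ms: ALLOW
  req#3 t=4ms: ALLOW
  req#4 t=6ms: DENY
  req#5 t=8ms: DENY
  req#6 t=10ms: DENY
  req#7 t=12ms: DENY
  req#8 t=14ms: ALLOW
  req#9 t=16ms: ALLOW
  req#10 t=18ms: ALLOW
  req#11 t=20ms: DENY
  req#12 t=22ms: DENY
  req#13 t=24ms: DENY
  req#14 t=26ms: DENY
  req#15 t=28ms: ALLOW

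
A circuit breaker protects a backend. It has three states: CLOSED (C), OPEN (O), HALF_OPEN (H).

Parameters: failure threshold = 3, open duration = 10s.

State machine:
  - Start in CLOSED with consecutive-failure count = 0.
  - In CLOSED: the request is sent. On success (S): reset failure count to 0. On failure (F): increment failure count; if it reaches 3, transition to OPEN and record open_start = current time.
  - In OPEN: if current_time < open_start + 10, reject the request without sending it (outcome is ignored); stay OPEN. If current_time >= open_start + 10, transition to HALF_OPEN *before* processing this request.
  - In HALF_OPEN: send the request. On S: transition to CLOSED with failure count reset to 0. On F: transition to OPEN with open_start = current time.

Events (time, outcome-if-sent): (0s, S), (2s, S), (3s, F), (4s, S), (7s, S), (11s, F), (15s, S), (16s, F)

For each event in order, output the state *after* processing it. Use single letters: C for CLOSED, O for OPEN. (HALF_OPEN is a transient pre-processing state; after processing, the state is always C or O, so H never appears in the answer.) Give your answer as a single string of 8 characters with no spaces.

State after each event:
  event#1 t=0s outcome=S: state=CLOSED
  event#2 t=2s outcome=S: state=CLOSED
  event#3 t=3s outcome=F: state=CLOSED
  event#4 t=4s outcome=S: state=CLOSED
  event#5 t=7s outcome=S: state=CLOSED
  event#6 t=11s outcome=F: state=CLOSED
  event#7 t=15s outcome=S: state=CLOSED
  event#8 t=16s outcome=F: state=CLOSED

Answer: CCCCCCCC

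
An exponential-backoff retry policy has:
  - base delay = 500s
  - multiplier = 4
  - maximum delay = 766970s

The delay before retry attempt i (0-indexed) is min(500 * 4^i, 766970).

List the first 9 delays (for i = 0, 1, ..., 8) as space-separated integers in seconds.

Answer: 500 2000 8000 32000 128000 512000 766970 766970 766970

Derivation:
Computing each delay:
  i=0: min(500*4^0, 766970) = 500
  i=1: min(500*4^1, 766970) = 2000
  i=2: min(500*4^2, 766970) = 8000
  i=3: min(500*4^3, 766970) = 32000
  i=4: min(500*4^4, 766970) = 128000
  i=5: min(500*4^5, 766970) = 512000
  i=6: min(500*4^6, 766970) = 766970
  i=7: min(500*4^7, 766970) = 766970
  i=8: min(500*4^8, 766970) = 766970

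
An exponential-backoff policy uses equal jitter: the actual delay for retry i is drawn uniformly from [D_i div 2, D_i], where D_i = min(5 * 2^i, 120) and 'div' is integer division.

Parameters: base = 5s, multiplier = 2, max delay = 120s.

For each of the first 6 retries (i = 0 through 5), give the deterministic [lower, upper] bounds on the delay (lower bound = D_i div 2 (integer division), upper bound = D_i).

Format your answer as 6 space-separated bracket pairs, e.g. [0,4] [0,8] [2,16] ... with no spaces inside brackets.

Answer: [2,5] [5,10] [10,20] [20,40] [40,80] [60,120]

Derivation:
Computing bounds per retry:
  i=0: D_i=min(5*2^0,120)=5, bounds=[2,5]
  i=1: D_i=min(5*2^1,120)=10, bounds=[5,10]
  i=2: D_i=min(5*2^2,120)=20, bounds=[10,20]
  i=3: D_i=min(5*2^3,120)=40, bounds=[20,40]
  i=4: D_i=min(5*2^4,120)=80, bounds=[40,80]
  i=5: D_i=min(5*2^5,120)=120, bounds=[60,120]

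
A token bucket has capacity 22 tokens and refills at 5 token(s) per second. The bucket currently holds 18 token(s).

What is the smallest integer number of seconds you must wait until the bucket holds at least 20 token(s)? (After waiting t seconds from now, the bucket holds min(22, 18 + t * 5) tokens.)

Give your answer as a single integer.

Need 18 + t * 5 >= 20, so t >= 2/5.
Smallest integer t = ceil(2/5) = 1.

Answer: 1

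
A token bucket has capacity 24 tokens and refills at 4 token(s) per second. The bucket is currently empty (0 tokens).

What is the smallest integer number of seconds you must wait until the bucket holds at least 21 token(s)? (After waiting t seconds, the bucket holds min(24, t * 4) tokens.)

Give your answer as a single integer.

Answer: 6

Derivation:
Need t * 4 >= 21, so t >= 21/4.
Smallest integer t = ceil(21/4) = 6.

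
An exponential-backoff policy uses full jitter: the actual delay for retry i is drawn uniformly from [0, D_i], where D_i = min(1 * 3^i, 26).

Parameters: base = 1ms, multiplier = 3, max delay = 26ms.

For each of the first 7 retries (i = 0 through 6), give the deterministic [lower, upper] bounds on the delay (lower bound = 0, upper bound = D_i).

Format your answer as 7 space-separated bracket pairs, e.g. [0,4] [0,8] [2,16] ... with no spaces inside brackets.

Answer: [0,1] [0,3] [0,9] [0,26] [0,26] [0,26] [0,26]

Derivation:
Computing bounds per retry:
  i=0: D_i=min(1*3^0,26)=1, bounds=[0,1]
  i=1: D_i=min(1*3^1,26)=3, bounds=[0,3]
  i=2: D_i=min(1*3^2,26)=9, bounds=[0,9]
  i=3: D_i=min(1*3^3,26)=26, bounds=[0,26]
  i=4: D_i=min(1*3^4,26)=26, bounds=[0,26]
  i=5: D_i=min(1*3^5,26)=26, bounds=[0,26]
  i=6: D_i=min(1*3^6,26)=26, bounds=[0,26]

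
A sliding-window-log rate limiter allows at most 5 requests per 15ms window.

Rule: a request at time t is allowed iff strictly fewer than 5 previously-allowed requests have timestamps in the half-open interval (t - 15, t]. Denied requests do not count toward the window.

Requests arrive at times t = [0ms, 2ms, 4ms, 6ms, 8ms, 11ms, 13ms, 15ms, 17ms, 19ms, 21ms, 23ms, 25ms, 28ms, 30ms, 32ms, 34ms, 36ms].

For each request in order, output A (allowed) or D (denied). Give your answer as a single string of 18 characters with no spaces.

Tracking allowed requests in the window:
  req#1 t=0ms: ALLOW
  req#2 t=2ms: ALLOW
  req#3 t=4ms: ALLOW
  req#4 t=6ms: ALLOW
  req#5 t=8ms: ALLOW
  req#6 t=11ms: DENY
  req#7 t=13ms: DENY
  req#8 t=15ms: ALLOW
  req#9 t=17ms: ALLOW
  req#10 t=19ms: ALLOW
  req#11 t=21ms: ALLOW
  req#12 t=23ms: ALLOW
  req#13 t=25ms: DENY
  req#14 t=28ms: DENY
  req#15 t=30ms: ALLOW
  req#16 t=32ms: ALLOW
  req#17 t=34ms: ALLOW
  req#18 t=36ms: ALLOW

Answer: AAAAADDAAAAADDAAAA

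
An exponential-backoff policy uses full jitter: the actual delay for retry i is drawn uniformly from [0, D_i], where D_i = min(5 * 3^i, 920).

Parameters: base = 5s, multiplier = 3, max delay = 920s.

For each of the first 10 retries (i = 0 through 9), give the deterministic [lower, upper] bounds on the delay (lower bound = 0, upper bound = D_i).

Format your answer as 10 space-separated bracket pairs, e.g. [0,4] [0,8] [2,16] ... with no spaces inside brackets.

Computing bounds per retry:
  i=0: D_i=min(5*3^0,920)=5, bounds=[0,5]
  i=1: D_i=min(5*3^1,920)=15, bounds=[0,15]
  i=2: D_i=min(5*3^2,920)=45, bounds=[0,45]
  i=3: D_i=min(5*3^3,920)=135, bounds=[0,135]
  i=4: D_i=min(5*3^4,920)=405, bounds=[0,405]
  i=5: D_i=min(5*3^5,920)=920, bounds=[0,920]
  i=6: D_i=min(5*3^6,920)=920, bounds=[0,920]
  i=7: D_i=min(5*3^7,920)=920, bounds=[0,920]
  i=8: D_i=min(5*3^8,920)=920, bounds=[0,920]
  i=9: D_i=min(5*3^9,920)=920, bounds=[0,920]

Answer: [0,5] [0,15] [0,45] [0,135] [0,405] [0,920] [0,920] [0,920] [0,920] [0,920]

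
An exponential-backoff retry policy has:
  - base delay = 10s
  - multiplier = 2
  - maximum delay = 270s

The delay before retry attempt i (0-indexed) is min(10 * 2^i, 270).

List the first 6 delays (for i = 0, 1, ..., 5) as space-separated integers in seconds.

Answer: 10 20 40 80 160 270

Derivation:
Computing each delay:
  i=0: min(10*2^0, 270) = 10
  i=1: min(10*2^1, 270) = 20
  i=2: min(10*2^2, 270) = 40
  i=3: min(10*2^3, 270) = 80
  i=4: min(10*2^4, 270) = 160
  i=5: min(10*2^5, 270) = 270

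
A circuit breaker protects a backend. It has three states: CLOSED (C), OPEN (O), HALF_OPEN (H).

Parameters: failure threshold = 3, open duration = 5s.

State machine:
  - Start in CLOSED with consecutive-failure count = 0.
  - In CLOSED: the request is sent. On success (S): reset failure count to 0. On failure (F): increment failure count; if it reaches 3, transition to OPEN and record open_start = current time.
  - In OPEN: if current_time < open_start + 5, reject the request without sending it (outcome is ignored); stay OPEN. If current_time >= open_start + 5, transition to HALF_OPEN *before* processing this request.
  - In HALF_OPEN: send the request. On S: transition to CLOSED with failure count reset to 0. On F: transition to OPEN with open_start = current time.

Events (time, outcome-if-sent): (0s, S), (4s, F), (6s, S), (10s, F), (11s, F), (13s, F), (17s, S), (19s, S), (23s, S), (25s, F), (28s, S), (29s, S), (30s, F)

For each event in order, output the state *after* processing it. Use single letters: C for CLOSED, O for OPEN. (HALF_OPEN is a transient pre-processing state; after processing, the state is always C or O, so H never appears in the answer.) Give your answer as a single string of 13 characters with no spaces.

Answer: CCCCCOOCCCCCC

Derivation:
State after each event:
  event#1 t=0s outcome=S: state=CLOSED
  event#2 t=4s outcome=F: state=CLOSED
  event#3 t=6s outcome=S: state=CLOSED
  event#4 t=10s outcome=F: state=CLOSED
  event#5 t=11s outcome=F: state=CLOSED
  event#6 t=13s outcome=F: state=OPEN
  event#7 t=17s outcome=S: state=OPEN
  event#8 t=19s outcome=S: state=CLOSED
  event#9 t=23s outcome=S: state=CLOSED
  event#10 t=25s outcome=F: state=CLOSED
  event#11 t=28s outcome=S: state=CLOSED
  event#12 t=29s outcome=S: state=CLOSED
  event#13 t=30s outcome=F: state=CLOSED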